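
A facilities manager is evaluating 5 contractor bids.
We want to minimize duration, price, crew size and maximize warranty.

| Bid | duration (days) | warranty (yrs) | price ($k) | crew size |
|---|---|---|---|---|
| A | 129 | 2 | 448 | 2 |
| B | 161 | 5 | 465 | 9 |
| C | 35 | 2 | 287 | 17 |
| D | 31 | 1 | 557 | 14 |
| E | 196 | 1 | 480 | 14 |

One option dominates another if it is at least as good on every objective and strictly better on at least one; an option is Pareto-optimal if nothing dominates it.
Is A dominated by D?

No

D vs A: D is worse on warranty (1 vs 2), so it does not dominate A.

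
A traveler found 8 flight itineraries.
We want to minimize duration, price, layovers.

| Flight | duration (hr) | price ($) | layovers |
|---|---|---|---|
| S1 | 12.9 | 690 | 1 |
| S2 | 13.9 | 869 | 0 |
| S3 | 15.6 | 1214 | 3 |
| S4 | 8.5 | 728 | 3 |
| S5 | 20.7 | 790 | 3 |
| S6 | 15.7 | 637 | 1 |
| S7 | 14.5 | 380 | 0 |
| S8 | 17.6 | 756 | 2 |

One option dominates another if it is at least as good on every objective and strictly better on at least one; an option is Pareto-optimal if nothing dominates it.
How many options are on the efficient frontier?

4

S1: not dominated.
S2: not dominated.
S3: dominated by S1 (duration 12.9≤15.6, price 690≤1214, layovers 1≤3).
S4: not dominated (best duration).
S5: dominated by S1 (duration 12.9≤20.7, price 690≤790, layovers 1≤3).
S6: dominated by S7 (duration 14.5≤15.7, price 380≤637, layovers 0≤1).
S7: not dominated (best price).
S8: dominated by S1 (duration 12.9≤17.6, price 690≤756, layovers 1≤2).
Pareto-optimal: S1, S2, S4, S7 → 4.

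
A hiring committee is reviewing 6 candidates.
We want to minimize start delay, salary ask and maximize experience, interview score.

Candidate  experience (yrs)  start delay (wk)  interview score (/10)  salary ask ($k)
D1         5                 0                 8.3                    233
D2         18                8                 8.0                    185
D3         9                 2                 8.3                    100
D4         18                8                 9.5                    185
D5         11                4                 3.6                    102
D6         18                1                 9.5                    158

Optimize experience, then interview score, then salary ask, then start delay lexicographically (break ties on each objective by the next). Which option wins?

First maximize experience: best is 18, kept {D2, D4, D6}.
Then maximize interview score: best is 9.5, kept {D4, D6}.
Then minimize salary ask: best is 158, kept {D6}.

D6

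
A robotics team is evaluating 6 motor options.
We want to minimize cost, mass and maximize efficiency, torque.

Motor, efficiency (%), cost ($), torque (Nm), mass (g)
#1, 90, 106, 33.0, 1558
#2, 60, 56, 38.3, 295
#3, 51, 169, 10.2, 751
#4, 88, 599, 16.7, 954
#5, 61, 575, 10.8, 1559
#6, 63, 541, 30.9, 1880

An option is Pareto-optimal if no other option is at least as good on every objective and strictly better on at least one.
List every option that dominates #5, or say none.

#1

#1: efficiency 90≥61, cost 106≤575, torque 33.0≥10.8, mass 1558≤1559 — dominates #5.
Others (#2, #3, #4, #6) are each worse than #5 on at least one objective.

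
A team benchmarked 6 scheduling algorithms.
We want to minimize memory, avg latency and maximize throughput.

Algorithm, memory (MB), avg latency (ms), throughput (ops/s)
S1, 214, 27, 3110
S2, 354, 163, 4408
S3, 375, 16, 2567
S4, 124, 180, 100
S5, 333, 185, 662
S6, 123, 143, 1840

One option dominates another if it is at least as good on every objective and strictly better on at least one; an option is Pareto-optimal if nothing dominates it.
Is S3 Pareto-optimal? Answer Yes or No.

S1: worse on avg latency (27 vs 16).
S2: worse on avg latency (163 vs 16).
S4: worse on avg latency (180 vs 16).
S5: worse on avg latency (185 vs 16).
S6: worse on avg latency (143 vs 16).
No option is at least as good as S3 on every objective and strictly better on one.

Yes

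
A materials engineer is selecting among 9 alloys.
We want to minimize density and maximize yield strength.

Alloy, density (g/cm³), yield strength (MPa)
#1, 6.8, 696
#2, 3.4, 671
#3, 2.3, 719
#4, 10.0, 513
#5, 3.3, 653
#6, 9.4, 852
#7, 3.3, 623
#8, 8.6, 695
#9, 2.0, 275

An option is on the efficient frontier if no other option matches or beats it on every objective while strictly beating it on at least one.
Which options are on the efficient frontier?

#3, #6, #9

#1: dominated by #3 (density 2.3≤6.8, yield strength 719≥696).
#2: dominated by #3 (density 2.3≤3.4, yield strength 719≥671).
#3: not dominated.
#4: dominated by #1 (density 6.8≤10.0, yield strength 696≥513).
#5: dominated by #3 (density 2.3≤3.3, yield strength 719≥653).
#6: not dominated (best yield strength).
#7: dominated by #3 (density 2.3≤3.3, yield strength 719≥623).
#8: dominated by #1 (density 6.8≤8.6, yield strength 696≥695).
#9: not dominated (best density).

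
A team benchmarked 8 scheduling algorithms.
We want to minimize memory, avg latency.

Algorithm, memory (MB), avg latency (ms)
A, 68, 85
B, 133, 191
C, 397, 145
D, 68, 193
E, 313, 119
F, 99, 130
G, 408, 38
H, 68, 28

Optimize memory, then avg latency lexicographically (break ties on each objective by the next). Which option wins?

H

First minimize memory: best is 68, kept {A, D, H}.
Then minimize avg latency: best is 28, kept {H}.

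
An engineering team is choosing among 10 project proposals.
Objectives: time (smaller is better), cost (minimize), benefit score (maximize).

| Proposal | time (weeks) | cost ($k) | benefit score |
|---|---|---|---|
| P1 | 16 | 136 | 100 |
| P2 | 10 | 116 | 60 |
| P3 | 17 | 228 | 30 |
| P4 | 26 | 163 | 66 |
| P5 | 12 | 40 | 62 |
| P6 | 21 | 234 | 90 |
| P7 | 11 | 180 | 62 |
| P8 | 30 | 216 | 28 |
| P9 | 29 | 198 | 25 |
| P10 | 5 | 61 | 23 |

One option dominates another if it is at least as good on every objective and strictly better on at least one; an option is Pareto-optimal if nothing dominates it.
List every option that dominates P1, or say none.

none

P2: worse on benefit score (60 vs 100).
P3: worse on time (17 vs 16).
P4: worse on time (26 vs 16).
P5: worse on benefit score (62 vs 100).
P6: worse on time (21 vs 16).
P7: worse on cost (180 vs 136).
P8: worse on time (30 vs 16).
P9: worse on time (29 vs 16).
P10: worse on benefit score (23 vs 100).
No option dominates P1.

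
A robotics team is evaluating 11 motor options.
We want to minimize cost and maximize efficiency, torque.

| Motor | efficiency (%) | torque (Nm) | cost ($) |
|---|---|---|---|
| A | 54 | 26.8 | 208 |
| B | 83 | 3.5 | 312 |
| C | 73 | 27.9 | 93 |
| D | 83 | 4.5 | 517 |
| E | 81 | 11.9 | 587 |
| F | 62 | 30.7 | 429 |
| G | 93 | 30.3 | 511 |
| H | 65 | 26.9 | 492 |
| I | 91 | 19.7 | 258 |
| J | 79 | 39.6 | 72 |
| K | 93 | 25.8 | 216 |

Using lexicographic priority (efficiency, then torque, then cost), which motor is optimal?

First maximize efficiency: best is 93, kept {G, K}.
Then maximize torque: best is 30.3, kept {G}.

G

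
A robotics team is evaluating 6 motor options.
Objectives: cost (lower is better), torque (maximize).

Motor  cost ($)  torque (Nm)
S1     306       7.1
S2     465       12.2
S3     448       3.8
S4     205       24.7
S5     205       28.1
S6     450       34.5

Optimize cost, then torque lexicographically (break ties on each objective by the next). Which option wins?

S5

First minimize cost: best is 205, kept {S4, S5}.
Then maximize torque: best is 28.1, kept {S5}.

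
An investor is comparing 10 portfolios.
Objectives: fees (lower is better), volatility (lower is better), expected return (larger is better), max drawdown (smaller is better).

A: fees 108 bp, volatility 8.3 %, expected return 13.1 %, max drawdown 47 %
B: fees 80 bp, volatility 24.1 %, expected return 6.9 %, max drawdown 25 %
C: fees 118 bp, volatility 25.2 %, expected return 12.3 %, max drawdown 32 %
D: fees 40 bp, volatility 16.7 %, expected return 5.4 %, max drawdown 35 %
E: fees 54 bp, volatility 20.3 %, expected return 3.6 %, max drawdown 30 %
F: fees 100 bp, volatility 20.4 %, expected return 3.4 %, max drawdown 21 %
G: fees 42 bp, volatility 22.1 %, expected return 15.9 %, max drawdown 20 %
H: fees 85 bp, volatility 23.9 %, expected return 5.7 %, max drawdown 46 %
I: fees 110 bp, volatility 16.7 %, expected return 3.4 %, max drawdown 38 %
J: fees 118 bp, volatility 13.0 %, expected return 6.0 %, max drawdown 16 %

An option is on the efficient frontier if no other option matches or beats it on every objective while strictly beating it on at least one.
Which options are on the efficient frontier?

A, D, E, F, G, J

A: not dominated (best volatility).
B: dominated by G (fees 42≤80, volatility 22.1≤24.1, expected return 15.9≥6.9, max drawdown 20≤25).
C: dominated by G (fees 42≤118, volatility 22.1≤25.2, expected return 15.9≥12.3, max drawdown 20≤32).
D: not dominated (best fees).
E: not dominated.
F: not dominated.
G: not dominated (best expected return).
H: dominated by G (fees 42≤85, volatility 22.1≤23.9, expected return 15.9≥5.7, max drawdown 20≤46).
I: dominated by D (fees 40≤110, volatility 16.7≤16.7, expected return 5.4≥3.4, max drawdown 35≤38).
J: not dominated (best max drawdown).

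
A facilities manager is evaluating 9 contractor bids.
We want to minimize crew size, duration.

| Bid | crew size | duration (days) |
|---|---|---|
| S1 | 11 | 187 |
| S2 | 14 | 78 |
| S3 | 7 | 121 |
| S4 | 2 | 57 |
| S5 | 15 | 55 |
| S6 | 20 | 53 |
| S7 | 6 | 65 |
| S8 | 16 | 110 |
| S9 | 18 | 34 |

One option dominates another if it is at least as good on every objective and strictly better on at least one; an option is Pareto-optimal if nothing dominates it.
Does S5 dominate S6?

S5 vs S6: S5 is worse on duration (55 vs 53), so it does not dominate S6.

No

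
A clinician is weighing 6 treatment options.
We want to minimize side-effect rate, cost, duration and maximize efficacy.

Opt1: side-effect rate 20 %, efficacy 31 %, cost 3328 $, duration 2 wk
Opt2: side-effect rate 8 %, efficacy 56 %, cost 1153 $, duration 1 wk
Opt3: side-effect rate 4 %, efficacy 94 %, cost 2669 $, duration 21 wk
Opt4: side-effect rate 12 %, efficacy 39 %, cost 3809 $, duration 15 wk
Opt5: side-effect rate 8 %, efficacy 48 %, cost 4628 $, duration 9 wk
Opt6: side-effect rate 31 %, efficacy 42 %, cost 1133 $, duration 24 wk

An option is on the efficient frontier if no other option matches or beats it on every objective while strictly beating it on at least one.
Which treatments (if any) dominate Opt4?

Opt2

Opt2: side-effect rate 8≤12, efficacy 56≥39, cost 1153≤3809, duration 1≤15 — dominates Opt4.
Others (Opt1, Opt3, Opt5, Opt6) are each worse than Opt4 on at least one objective.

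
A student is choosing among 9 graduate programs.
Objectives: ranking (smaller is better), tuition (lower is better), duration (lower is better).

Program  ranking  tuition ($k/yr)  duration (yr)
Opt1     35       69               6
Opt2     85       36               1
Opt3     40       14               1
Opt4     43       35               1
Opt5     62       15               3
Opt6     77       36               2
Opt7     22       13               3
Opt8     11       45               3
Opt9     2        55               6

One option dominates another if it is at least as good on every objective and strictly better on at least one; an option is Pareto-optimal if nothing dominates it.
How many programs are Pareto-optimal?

4

Opt1: dominated by Opt7 (ranking 22≤35, tuition 13≤69, duration 3≤6).
Opt2: dominated by Opt3 (ranking 40≤85, tuition 14≤36, duration 1≤1).
Opt3: not dominated.
Opt4: dominated by Opt3 (ranking 40≤43, tuition 14≤35, duration 1≤1).
Opt5: dominated by Opt3 (ranking 40≤62, tuition 14≤15, duration 1≤3).
Opt6: dominated by Opt3 (ranking 40≤77, tuition 14≤36, duration 1≤2).
Opt7: not dominated (best tuition).
Opt8: not dominated.
Opt9: not dominated (best ranking).
Pareto-optimal: Opt3, Opt7, Opt8, Opt9 → 4.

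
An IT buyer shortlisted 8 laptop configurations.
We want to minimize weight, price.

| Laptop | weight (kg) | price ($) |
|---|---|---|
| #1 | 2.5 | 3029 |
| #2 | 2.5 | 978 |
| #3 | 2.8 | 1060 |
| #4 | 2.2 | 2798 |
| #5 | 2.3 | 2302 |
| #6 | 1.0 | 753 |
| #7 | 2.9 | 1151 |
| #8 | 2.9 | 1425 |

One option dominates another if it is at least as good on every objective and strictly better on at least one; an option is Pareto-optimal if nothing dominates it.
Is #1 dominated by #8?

#8 vs #1: #8 is worse on weight (2.9 vs 2.5), so it does not dominate #1.

No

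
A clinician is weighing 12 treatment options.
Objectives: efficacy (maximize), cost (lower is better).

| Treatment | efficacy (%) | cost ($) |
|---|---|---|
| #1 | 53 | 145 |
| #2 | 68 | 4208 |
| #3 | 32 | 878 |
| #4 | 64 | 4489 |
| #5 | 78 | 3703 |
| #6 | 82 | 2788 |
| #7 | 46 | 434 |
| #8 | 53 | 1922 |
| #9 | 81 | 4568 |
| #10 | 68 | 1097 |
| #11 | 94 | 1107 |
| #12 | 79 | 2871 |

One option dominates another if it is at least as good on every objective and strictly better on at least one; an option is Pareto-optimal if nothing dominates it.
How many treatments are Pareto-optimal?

#1: not dominated (best cost).
#2: dominated by #5 (efficacy 78≥68, cost 3703≤4208).
#3: dominated by #1 (efficacy 53≥32, cost 145≤878).
#4: dominated by #2 (efficacy 68≥64, cost 4208≤4489).
#5: dominated by #6 (efficacy 82≥78, cost 2788≤3703).
#6: dominated by #11 (efficacy 94≥82, cost 1107≤2788).
#7: dominated by #1 (efficacy 53≥46, cost 145≤434).
#8: dominated by #1 (efficacy 53≥53, cost 145≤1922).
#9: dominated by #6 (efficacy 82≥81, cost 2788≤4568).
#10: not dominated.
#11: not dominated (best efficacy).
#12: dominated by #6 (efficacy 82≥79, cost 2788≤2871).
Pareto-optimal: #1, #10, #11 → 3.

3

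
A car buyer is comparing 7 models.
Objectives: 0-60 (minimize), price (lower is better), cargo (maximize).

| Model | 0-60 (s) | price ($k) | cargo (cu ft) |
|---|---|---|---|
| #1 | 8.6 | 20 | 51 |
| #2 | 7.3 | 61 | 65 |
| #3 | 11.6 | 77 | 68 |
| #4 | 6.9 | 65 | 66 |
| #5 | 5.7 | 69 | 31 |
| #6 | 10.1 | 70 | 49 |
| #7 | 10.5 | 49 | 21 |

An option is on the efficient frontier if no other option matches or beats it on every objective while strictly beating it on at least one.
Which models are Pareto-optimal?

#1, #2, #3, #4, #5

#1: not dominated (best price).
#2: not dominated.
#3: not dominated (best cargo).
#4: not dominated.
#5: not dominated (best 0-60).
#6: dominated by #1 (0-60 8.6≤10.1, price 20≤70, cargo 51≥49).
#7: dominated by #1 (0-60 8.6≤10.5, price 20≤49, cargo 51≥21).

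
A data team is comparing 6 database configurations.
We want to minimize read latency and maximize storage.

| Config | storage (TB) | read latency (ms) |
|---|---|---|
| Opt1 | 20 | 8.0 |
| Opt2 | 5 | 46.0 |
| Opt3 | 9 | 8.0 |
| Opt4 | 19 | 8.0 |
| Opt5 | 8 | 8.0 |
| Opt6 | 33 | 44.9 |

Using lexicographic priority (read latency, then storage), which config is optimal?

First minimize read latency: best is 8.0, kept {Opt1, Opt3, Opt4, Opt5}.
Then maximize storage: best is 20, kept {Opt1}.

Opt1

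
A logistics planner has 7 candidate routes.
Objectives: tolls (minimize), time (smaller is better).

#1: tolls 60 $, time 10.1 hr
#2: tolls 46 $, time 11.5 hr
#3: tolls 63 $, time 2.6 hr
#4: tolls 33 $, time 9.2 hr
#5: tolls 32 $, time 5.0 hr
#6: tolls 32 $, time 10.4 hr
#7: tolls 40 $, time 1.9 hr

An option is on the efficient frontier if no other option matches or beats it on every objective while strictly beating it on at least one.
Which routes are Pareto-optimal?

#5, #7

#1: dominated by #4 (tolls 33≤60, time 9.2≤10.1).
#2: dominated by #4 (tolls 33≤46, time 9.2≤11.5).
#3: dominated by #7 (tolls 40≤63, time 1.9≤2.6).
#4: dominated by #5 (tolls 32≤33, time 5.0≤9.2).
#5: not dominated.
#6: dominated by #5 (tolls 32≤32, time 5.0≤10.4).
#7: not dominated (best time).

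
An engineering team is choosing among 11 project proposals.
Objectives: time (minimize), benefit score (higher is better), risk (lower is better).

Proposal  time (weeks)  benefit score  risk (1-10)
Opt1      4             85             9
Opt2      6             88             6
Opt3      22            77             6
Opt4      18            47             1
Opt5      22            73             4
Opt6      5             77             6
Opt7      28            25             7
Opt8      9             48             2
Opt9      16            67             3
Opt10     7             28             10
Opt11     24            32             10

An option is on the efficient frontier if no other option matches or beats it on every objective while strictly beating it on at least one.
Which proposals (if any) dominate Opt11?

Opt1, Opt2, Opt3, Opt4, Opt5, Opt6, Opt8, Opt9

Opt1: time 4≤24, benefit score 85≥32, risk 9≤10 — dominates Opt11.
Opt2: time 6≤24, benefit score 88≥32, risk 6≤10 — dominates Opt11.
Opt3: time 22≤24, benefit score 77≥32, risk 6≤10 — dominates Opt11.
Opt4: time 18≤24, benefit score 47≥32, risk 1≤10 — dominates Opt11.
Opt5: time 22≤24, benefit score 73≥32, risk 4≤10 — dominates Opt11.
Opt6: time 5≤24, benefit score 77≥32, risk 6≤10 — dominates Opt11.
Opt8: time 9≤24, benefit score 48≥32, risk 2≤10 — dominates Opt11.
Opt9: time 16≤24, benefit score 67≥32, risk 3≤10 — dominates Opt11.
Others (Opt7, Opt10) are each worse than Opt11 on at least one objective.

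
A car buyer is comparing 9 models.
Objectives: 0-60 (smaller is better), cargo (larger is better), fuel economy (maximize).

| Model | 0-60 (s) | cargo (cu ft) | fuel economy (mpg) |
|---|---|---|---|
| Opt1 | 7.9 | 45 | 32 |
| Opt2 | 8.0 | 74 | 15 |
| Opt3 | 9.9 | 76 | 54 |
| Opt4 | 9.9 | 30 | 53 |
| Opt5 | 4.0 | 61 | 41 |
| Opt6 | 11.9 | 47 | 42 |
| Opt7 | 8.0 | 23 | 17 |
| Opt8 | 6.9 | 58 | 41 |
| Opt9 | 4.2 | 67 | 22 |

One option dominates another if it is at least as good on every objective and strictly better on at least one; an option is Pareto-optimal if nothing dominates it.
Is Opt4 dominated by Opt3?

Yes

Opt3 vs Opt4: 0-60 9.9≤9.9, cargo 76≥30, fuel economy 54≥53 — Opt3 is at least as good on every objective with at least one strict improvement.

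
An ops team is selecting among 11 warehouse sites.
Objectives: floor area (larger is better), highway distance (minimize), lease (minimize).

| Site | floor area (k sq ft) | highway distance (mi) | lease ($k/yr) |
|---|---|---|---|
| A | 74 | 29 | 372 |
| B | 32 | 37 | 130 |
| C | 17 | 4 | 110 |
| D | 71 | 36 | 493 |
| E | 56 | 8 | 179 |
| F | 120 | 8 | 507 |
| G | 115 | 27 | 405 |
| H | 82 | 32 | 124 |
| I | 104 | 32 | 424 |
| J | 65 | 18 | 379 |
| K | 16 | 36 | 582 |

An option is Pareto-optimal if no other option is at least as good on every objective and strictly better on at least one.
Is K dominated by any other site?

A vs K: floor area 74≥16, highway distance 29≤36, lease 372≤582 — A is at least as good on every objective and strictly better on at least one, so A dominates K.

Yes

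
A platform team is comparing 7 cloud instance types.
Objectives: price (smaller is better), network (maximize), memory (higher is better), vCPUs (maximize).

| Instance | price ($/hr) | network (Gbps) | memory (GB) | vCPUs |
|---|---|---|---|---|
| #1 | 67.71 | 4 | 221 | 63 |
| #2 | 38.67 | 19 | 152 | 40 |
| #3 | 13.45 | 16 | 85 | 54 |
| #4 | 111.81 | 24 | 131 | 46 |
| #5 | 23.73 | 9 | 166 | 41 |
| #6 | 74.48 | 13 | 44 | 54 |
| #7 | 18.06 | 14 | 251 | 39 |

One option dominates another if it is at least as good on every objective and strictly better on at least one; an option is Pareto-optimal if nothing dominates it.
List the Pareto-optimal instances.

#1: not dominated (best vCPUs).
#2: not dominated.
#3: not dominated (best price).
#4: not dominated (best network).
#5: not dominated.
#6: dominated by #3 (price 13.45≤74.48, network 16≥13, memory 85≥44, vCPUs 54≥54).
#7: not dominated (best memory).

#1, #2, #3, #4, #5, #7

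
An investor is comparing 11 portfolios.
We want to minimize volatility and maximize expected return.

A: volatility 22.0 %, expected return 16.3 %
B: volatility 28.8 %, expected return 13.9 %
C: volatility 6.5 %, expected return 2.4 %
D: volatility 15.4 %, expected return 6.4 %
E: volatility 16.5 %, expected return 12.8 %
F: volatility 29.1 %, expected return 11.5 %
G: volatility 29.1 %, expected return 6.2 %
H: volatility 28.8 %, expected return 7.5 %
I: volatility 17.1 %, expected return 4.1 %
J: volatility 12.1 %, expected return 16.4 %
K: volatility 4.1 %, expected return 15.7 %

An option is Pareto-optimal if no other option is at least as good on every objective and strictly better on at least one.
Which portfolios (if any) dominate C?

K: volatility 4.1≤6.5, expected return 15.7≥2.4 — dominates C.
Others (A, B, D, E, F, G, H, I, J) are each worse than C on at least one objective.

K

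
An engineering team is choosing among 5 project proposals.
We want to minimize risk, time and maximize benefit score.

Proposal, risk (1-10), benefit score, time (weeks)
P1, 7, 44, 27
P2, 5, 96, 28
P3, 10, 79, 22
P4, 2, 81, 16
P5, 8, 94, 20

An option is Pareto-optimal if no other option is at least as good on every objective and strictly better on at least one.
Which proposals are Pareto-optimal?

P1: dominated by P4 (risk 2≤7, benefit score 81≥44, time 16≤27).
P2: not dominated (best benefit score).
P3: dominated by P4 (risk 2≤10, benefit score 81≥79, time 16≤22).
P4: not dominated (best risk).
P5: not dominated.

P2, P4, P5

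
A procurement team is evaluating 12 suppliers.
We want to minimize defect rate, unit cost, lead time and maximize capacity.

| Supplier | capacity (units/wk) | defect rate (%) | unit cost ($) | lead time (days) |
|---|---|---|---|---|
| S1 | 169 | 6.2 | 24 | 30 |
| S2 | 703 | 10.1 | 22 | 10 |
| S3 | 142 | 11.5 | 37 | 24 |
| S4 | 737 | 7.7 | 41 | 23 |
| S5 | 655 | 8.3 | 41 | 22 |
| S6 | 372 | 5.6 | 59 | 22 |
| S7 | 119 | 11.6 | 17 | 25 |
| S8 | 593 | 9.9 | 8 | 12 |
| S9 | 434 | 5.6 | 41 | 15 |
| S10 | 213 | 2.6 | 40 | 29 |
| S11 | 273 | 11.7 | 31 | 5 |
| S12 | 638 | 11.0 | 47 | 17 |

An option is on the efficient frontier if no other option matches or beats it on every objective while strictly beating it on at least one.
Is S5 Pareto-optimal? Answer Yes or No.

Yes

S1: worse on capacity (169 vs 655).
S2: worse on defect rate (10.1 vs 8.3).
S3: worse on capacity (142 vs 655).
S4: worse on lead time (23 vs 22).
S6: worse on capacity (372 vs 655).
S7: worse on capacity (119 vs 655).
S8: worse on capacity (593 vs 655).
S9: worse on capacity (434 vs 655).
S10: worse on capacity (213 vs 655).
S11: worse on capacity (273 vs 655).
S12: worse on capacity (638 vs 655).
No option is at least as good as S5 on every objective and strictly better on one.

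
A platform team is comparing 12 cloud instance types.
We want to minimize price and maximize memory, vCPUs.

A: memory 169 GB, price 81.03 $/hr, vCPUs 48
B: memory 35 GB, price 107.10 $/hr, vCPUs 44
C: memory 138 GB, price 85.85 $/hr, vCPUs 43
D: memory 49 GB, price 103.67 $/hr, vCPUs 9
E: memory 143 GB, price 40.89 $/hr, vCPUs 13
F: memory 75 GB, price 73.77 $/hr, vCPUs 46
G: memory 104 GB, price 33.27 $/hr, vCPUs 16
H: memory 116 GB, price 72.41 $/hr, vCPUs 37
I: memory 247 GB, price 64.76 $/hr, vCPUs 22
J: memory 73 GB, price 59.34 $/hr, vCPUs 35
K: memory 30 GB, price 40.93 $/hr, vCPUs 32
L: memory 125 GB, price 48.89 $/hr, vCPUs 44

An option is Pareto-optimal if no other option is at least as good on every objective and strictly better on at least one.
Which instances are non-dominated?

A, E, F, G, I, K, L

A: not dominated (best vCPUs).
B: dominated by A (memory 169≥35, price 81.03≤107.10, vCPUs 48≥44).
C: dominated by A (memory 169≥138, price 81.03≤85.85, vCPUs 48≥43).
D: dominated by A (memory 169≥49, price 81.03≤103.67, vCPUs 48≥9).
E: not dominated.
F: not dominated.
G: not dominated (best price).
H: dominated by L (memory 125≥116, price 48.89≤72.41, vCPUs 44≥37).
I: not dominated (best memory).
J: dominated by L (memory 125≥73, price 48.89≤59.34, vCPUs 44≥35).
K: not dominated.
L: not dominated.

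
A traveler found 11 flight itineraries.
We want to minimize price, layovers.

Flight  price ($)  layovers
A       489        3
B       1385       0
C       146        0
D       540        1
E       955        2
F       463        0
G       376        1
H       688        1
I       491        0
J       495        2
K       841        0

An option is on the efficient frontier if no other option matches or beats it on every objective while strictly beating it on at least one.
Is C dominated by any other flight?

No

A: worse on price (489 vs 146).
B: worse on price (1385 vs 146).
D: worse on price (540 vs 146).
E: worse on price (955 vs 146).
F: worse on price (463 vs 146).
G: worse on price (376 vs 146).
H: worse on price (688 vs 146).
I: worse on price (491 vs 146).
J: worse on price (495 vs 146).
K: worse on price (841 vs 146).
No option is at least as good as C on every objective and strictly better on one.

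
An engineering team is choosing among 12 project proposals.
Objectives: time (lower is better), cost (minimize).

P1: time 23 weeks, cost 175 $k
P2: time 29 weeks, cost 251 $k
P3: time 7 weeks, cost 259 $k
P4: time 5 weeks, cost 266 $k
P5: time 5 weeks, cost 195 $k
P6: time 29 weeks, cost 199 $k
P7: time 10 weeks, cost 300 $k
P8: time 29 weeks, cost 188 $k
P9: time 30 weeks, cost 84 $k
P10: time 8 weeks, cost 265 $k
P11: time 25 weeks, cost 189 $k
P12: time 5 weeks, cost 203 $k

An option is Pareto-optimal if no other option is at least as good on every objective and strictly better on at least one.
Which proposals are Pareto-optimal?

P1: not dominated.
P2: dominated by P1 (time 23≤29, cost 175≤251).
P3: dominated by P5 (time 5≤7, cost 195≤259).
P4: dominated by P5 (time 5≤5, cost 195≤266).
P5: not dominated.
P6: dominated by P1 (time 23≤29, cost 175≤199).
P7: dominated by P3 (time 7≤10, cost 259≤300).
P8: dominated by P1 (time 23≤29, cost 175≤188).
P9: not dominated (best cost).
P10: dominated by P3 (time 7≤8, cost 259≤265).
P11: dominated by P1 (time 23≤25, cost 175≤189).
P12: dominated by P5 (time 5≤5, cost 195≤203).

P1, P5, P9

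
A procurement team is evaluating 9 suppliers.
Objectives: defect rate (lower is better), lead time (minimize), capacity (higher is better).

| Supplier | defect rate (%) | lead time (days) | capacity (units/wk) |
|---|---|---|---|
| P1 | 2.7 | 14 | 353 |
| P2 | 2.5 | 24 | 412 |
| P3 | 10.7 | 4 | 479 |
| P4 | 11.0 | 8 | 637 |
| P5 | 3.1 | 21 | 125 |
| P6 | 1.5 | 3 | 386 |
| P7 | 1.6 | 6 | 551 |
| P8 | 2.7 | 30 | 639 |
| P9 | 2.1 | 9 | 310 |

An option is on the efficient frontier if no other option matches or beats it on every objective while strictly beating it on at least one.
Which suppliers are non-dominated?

P1: dominated by P6 (defect rate 1.5≤2.7, lead time 3≤14, capacity 386≥353).
P2: dominated by P7 (defect rate 1.6≤2.5, lead time 6≤24, capacity 551≥412).
P3: not dominated.
P4: not dominated.
P5: dominated by P1 (defect rate 2.7≤3.1, lead time 14≤21, capacity 353≥125).
P6: not dominated (best defect rate).
P7: not dominated.
P8: not dominated (best capacity).
P9: dominated by P6 (defect rate 1.5≤2.1, lead time 3≤9, capacity 386≥310).

P3, P4, P6, P7, P8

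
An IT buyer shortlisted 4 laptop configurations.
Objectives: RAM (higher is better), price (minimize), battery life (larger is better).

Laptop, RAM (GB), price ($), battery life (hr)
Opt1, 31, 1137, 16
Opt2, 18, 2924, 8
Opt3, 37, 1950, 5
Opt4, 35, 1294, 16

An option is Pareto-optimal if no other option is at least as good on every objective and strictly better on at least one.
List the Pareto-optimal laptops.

Opt1: not dominated (best price).
Opt2: dominated by Opt1 (RAM 31≥18, price 1137≤2924, battery life 16≥8).
Opt3: not dominated (best RAM).
Opt4: not dominated.

Opt1, Opt3, Opt4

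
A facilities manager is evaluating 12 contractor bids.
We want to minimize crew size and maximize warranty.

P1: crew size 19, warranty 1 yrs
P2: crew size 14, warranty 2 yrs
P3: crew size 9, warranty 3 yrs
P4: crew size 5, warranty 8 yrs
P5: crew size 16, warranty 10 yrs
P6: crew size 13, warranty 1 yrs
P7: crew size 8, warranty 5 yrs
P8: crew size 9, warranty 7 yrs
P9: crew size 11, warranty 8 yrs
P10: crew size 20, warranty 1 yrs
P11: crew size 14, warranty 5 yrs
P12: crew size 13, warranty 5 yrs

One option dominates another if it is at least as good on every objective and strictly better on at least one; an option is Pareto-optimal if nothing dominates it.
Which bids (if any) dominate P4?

none

P1: worse on crew size (19 vs 5).
P2: worse on crew size (14 vs 5).
P3: worse on crew size (9 vs 5).
P5: worse on crew size (16 vs 5).
P6: worse on crew size (13 vs 5).
P7: worse on crew size (8 vs 5).
P8: worse on crew size (9 vs 5).
P9: worse on crew size (11 vs 5).
P10: worse on crew size (20 vs 5).
P11: worse on crew size (14 vs 5).
P12: worse on crew size (13 vs 5).
No option dominates P4.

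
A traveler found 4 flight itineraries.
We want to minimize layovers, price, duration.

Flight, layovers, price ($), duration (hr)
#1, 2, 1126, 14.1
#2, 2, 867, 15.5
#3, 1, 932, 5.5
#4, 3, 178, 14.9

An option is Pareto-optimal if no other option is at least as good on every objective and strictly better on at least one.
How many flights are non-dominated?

#1: dominated by #3 (layovers 1≤2, price 932≤1126, duration 5.5≤14.1).
#2: not dominated.
#3: not dominated (best layovers).
#4: not dominated (best price).
Pareto-optimal: #2, #3, #4 → 3.

3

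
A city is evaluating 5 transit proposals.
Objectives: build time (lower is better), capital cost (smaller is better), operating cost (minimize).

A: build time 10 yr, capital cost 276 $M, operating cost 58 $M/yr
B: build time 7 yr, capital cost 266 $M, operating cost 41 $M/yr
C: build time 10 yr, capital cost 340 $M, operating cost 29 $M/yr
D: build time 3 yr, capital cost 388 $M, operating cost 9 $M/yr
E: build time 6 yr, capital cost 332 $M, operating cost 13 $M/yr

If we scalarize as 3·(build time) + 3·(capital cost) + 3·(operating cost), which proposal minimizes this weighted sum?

A: 3·10 + 3·276 + 3·58 = 1032
B: 3·7 + 3·266 + 3·41 = 942
C: 3·10 + 3·340 + 3·29 = 1137
D: 3·3 + 3·388 + 3·9 = 1200
E: 3·6 + 3·332 + 3·13 = 1053
Lowest: B at 942.

B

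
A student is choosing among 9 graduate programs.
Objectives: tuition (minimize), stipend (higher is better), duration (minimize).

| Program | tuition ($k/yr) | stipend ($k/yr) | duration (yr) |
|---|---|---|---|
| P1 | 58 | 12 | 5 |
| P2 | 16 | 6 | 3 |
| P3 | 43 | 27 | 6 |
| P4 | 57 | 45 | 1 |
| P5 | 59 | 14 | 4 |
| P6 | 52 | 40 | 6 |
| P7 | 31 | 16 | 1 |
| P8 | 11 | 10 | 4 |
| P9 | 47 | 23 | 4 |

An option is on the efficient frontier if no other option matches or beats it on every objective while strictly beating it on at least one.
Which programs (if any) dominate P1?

P4, P7, P9

P4: tuition 57≤58, stipend 45≥12, duration 1≤5 — dominates P1.
P7: tuition 31≤58, stipend 16≥12, duration 1≤5 — dominates P1.
P9: tuition 47≤58, stipend 23≥12, duration 4≤5 — dominates P1.
Others (P2, P3, P5, P6, P8) are each worse than P1 on at least one objective.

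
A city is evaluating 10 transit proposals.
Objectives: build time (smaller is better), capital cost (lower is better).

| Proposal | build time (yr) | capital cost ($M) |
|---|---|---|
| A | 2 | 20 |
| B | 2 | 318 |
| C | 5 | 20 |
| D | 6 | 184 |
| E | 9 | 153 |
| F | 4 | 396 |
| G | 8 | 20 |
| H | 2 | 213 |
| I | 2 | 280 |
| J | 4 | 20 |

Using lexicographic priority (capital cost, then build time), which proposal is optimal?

First minimize capital cost: best is 20, kept {A, C, G, J}.
Then minimize build time: best is 2, kept {A}.

A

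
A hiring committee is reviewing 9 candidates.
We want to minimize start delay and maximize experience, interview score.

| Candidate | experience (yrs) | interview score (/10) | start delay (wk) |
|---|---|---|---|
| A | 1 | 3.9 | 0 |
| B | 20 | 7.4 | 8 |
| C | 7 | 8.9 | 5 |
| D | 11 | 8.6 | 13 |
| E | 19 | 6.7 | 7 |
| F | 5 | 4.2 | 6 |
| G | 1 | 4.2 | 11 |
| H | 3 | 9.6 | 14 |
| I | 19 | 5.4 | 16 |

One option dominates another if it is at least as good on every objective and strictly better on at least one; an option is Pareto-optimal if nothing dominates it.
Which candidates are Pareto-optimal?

A: not dominated (best start delay).
B: not dominated (best experience).
C: not dominated.
D: not dominated.
E: not dominated.
F: dominated by C (experience 7≥5, interview score 8.9≥4.2, start delay 5≤6).
G: dominated by B (experience 20≥1, interview score 7.4≥4.2, start delay 8≤11).
H: not dominated (best interview score).
I: dominated by B (experience 20≥19, interview score 7.4≥5.4, start delay 8≤16).

A, B, C, D, E, H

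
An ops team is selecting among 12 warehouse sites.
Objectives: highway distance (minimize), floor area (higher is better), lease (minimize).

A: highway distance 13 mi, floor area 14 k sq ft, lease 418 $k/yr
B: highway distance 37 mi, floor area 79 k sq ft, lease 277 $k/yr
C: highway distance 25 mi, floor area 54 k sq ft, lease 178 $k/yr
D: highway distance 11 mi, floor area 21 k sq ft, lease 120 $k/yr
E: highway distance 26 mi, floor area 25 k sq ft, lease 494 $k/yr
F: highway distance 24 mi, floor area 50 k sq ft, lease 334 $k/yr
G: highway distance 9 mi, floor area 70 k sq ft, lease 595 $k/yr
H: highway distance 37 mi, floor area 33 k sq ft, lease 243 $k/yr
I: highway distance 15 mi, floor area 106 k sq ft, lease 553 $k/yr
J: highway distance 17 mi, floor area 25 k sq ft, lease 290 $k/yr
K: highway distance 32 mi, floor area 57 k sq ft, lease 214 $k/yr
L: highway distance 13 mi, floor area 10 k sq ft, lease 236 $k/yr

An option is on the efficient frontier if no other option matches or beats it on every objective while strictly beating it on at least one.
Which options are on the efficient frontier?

B, C, D, F, G, I, J, K

A: dominated by D (highway distance 11≤13, floor area 21≥14, lease 120≤418).
B: not dominated.
C: not dominated.
D: not dominated (best lease).
E: dominated by C (highway distance 25≤26, floor area 54≥25, lease 178≤494).
F: not dominated.
G: not dominated (best highway distance).
H: dominated by C (highway distance 25≤37, floor area 54≥33, lease 178≤243).
I: not dominated (best floor area).
J: not dominated.
K: not dominated.
L: dominated by D (highway distance 11≤13, floor area 21≥10, lease 120≤236).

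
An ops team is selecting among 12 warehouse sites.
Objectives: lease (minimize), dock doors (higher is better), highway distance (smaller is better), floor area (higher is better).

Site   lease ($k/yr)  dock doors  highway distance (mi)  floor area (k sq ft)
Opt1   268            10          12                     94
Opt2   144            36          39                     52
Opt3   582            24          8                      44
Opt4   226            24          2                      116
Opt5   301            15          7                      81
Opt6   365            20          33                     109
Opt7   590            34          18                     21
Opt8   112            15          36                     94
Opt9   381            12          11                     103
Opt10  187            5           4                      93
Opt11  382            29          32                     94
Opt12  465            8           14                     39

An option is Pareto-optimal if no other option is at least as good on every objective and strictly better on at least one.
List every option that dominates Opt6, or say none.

Opt4: lease 226≤365, dock doors 24≥20, highway distance 2≤33, floor area 116≥109 — dominates Opt6.
Others (Opt1, Opt2, Opt3, Opt5, Opt7, Opt8, Opt9, Opt10, Opt11, Opt12) are each worse than Opt6 on at least one objective.

Opt4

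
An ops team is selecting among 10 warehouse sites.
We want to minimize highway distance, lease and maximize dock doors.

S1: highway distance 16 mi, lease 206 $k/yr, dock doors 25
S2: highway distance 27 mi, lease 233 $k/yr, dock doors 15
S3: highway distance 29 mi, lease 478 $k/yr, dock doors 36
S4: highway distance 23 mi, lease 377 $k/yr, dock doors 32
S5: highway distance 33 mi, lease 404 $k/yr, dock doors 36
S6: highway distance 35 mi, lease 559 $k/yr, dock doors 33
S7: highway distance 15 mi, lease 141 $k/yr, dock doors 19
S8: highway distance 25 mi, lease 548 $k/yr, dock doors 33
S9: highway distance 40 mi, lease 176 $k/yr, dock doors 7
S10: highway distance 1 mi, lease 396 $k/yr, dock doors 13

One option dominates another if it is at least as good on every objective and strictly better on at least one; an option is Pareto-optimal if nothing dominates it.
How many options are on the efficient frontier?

7

S1: not dominated.
S2: dominated by S1 (highway distance 16≤27, lease 206≤233, dock doors 25≥15).
S3: not dominated.
S4: not dominated.
S5: not dominated.
S6: dominated by S3 (highway distance 29≤35, lease 478≤559, dock doors 36≥33).
S7: not dominated (best lease).
S8: not dominated.
S9: dominated by S7 (highway distance 15≤40, lease 141≤176, dock doors 19≥7).
S10: not dominated (best highway distance).
Pareto-optimal: S1, S3, S4, S5, S7, S8, S10 → 7.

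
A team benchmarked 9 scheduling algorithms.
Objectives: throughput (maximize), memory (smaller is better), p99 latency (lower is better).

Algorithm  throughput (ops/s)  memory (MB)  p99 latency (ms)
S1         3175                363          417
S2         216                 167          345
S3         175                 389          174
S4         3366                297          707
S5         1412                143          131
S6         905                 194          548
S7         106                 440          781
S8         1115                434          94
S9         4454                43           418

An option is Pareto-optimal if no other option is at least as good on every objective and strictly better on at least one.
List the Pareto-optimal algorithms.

S1, S5, S8, S9

S1: not dominated.
S2: dominated by S5 (throughput 1412≥216, memory 143≤167, p99 latency 131≤345).
S3: dominated by S5 (throughput 1412≥175, memory 143≤389, p99 latency 131≤174).
S4: dominated by S9 (throughput 4454≥3366, memory 43≤297, p99 latency 418≤707).
S5: not dominated.
S6: dominated by S5 (throughput 1412≥905, memory 143≤194, p99 latency 131≤548).
S7: dominated by S1 (throughput 3175≥106, memory 363≤440, p99 latency 417≤781).
S8: not dominated (best p99 latency).
S9: not dominated (best throughput).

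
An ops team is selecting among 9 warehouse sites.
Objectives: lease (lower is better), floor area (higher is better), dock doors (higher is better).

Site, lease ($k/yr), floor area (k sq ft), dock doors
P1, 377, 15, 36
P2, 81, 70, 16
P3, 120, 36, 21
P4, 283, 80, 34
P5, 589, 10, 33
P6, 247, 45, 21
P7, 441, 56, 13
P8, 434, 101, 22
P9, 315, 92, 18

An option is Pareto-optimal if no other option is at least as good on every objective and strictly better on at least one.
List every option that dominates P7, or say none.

P2: lease 81≤441, floor area 70≥56, dock doors 16≥13 — dominates P7.
P4: lease 283≤441, floor area 80≥56, dock doors 34≥13 — dominates P7.
P8: lease 434≤441, floor area 101≥56, dock doors 22≥13 — dominates P7.
P9: lease 315≤441, floor area 92≥56, dock doors 18≥13 — dominates P7.
Others (P1, P3, P5, P6) are each worse than P7 on at least one objective.

P2, P4, P8, P9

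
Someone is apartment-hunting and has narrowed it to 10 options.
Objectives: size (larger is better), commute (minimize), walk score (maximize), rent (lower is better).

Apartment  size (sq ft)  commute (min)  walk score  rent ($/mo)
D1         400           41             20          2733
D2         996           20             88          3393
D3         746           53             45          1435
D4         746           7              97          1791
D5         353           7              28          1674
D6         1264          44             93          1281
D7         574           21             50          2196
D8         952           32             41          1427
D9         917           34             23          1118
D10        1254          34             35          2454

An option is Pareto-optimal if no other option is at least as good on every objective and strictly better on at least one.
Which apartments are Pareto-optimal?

D2, D4, D5, D6, D8, D9, D10

D1: dominated by D4 (size 746≥400, commute 7≤41, walk score 97≥20, rent 1791≤2733).
D2: not dominated.
D3: dominated by D6 (size 1264≥746, commute 44≤53, walk score 93≥45, rent 1281≤1435).
D4: not dominated (best walk score).
D5: not dominated.
D6: not dominated (best size).
D7: dominated by D4 (size 746≥574, commute 7≤21, walk score 97≥50, rent 1791≤2196).
D8: not dominated.
D9: not dominated (best rent).
D10: not dominated.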